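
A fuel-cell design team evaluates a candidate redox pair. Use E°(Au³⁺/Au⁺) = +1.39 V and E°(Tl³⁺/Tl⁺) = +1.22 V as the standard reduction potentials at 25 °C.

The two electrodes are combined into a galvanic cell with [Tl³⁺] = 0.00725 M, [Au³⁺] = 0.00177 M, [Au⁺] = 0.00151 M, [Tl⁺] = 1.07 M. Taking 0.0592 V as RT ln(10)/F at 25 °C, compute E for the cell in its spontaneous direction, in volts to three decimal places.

Au³⁺/Au⁺ is the cathode (higher E°), Tl³⁺/Tl⁺ the anode: E°cell = +1.39 − (+1.22) = +0.17 V, n = 2.
Overall: Au³⁺(aq) + Tl⁺(aq) → Au⁺(aq) + Tl³⁺(aq)
Q = [Au⁺]·[Tl³⁺] / ([Au³⁺]·[Tl⁺]); log Q = -2.238.
E = E° − (0.0592/n) log Q = +0.17 − (0.0592/2)(-2.238) = +0.236 V.

+0.236 V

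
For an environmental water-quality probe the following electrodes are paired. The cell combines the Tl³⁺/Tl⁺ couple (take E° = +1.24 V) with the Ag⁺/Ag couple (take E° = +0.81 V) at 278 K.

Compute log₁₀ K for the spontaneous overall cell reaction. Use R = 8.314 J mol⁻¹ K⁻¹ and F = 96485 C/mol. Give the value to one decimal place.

15.6

Cathode: Tl³⁺/Tl⁺; anode: Ag⁺/Ag. E°cell = (+1.24) − (+0.81) = +0.43 V, with n = 2.
ΔG° = −nFE° = −RT ln K, so ln K = nFE°/(RT) = (2)(96485)(+0.43) / ((8.314)(278)) = 35.901.
log₁₀ K = 35.901 / ln 10 = 15.6.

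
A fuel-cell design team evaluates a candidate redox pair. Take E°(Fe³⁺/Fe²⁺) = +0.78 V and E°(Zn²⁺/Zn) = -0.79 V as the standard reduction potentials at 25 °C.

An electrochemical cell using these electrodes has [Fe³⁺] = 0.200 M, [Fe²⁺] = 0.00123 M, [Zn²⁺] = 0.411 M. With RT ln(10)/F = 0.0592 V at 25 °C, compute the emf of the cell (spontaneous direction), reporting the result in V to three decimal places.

+1.712 V

Fe³⁺/Fe²⁺ is the cathode (higher E°), Zn²⁺/Zn the anode: E°cell = +0.78 − (-0.79) = +1.57 V, n = 2.
Overall: 2 Fe³⁺(aq) + Zn(s) → 2 Fe²⁺(aq) + Zn²⁺(aq)
Q = [Fe²⁺]^2·[Zn²⁺] / ([Fe³⁺]^2); log Q = -4.808.
E = E° − (0.0592/n) log Q = +1.57 − (0.0592/2)(-4.808) = +1.712 V.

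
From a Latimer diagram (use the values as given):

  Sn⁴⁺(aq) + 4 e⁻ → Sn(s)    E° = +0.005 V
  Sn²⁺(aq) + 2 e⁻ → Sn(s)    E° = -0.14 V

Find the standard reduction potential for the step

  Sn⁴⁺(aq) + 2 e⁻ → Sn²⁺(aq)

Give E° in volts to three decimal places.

+0.150 V

Sequential free energies add, so n₃E°₃ = n₁E°₁ + n₂E°₂.
With n₃ = 4, and the known step contributing 2×(-0.14) V, the unknown satisfies 2·E° = 4×(+0.005) − 2×(-0.14) = +0.300.
E° = +0.300 / 2 = +0.150 V.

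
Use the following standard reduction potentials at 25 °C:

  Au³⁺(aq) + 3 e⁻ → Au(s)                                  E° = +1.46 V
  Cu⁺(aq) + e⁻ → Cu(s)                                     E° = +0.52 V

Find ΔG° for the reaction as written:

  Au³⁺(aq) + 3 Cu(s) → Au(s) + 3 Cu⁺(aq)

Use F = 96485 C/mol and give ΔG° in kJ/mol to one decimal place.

As written, Au³⁺/Au is reduced (cathode) and Cu⁺/Cu is oxidised (anode), so E°cell = (+1.46) − (+0.52) = +0.94 V.
Balancing electrons gives n = 3.
ΔG° = −nFE° = −(3)(96485)(+0.94) = -272,088 J = -272.1 kJ/mol.

-272.1 kJ/mol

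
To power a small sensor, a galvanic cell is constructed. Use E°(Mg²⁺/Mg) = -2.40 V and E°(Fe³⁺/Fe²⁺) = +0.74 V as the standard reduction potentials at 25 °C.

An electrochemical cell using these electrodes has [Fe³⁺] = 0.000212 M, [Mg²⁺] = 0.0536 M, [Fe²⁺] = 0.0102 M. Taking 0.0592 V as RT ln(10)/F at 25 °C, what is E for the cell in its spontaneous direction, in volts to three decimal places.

+3.078 V

Fe³⁺/Fe²⁺ is the cathode (higher E°), Mg²⁺/Mg the anode: E°cell = +0.74 − (-2.40) = +3.14 V, n = 2.
Overall: 2 Fe³⁺(aq) + Mg(s) → 2 Fe²⁺(aq) + Mg²⁺(aq)
Q = [Fe²⁺]^2·[Mg²⁺] / ([Fe³⁺]^2); log Q = 2.094.
E = E° − (0.0592/n) log Q = +3.14 − (0.0592/2)(2.094) = +3.078 V.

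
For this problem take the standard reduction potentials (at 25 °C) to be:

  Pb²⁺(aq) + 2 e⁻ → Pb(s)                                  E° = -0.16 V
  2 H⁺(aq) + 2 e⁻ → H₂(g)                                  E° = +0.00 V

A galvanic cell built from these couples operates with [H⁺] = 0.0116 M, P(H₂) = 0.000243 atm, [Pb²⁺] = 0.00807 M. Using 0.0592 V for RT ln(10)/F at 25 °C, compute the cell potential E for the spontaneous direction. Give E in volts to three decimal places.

H⁺/H₂ is the cathode (higher E°), Pb²⁺/Pb the anode: E°cell = +0.00 − (-0.16) = +0.16 V, n = 2.
Overall: 2 H⁺(aq) + Pb(s) → H₂(g) + Pb²⁺(aq)
Q = P(H₂)·[Pb²⁺] / ([H⁺]^2); log Q = -1.836.
E = E° − (0.0592/n) log Q = +0.16 − (0.0592/2)(-1.836) = +0.214 V.

+0.214 V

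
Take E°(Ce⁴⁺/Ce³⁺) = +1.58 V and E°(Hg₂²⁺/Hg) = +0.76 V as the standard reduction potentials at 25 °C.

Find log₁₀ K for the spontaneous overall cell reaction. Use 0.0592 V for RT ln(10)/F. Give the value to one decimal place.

27.7

Cathode: Ce⁴⁺/Ce³⁺; anode: Hg₂²⁺/Hg. E°cell = +0.82 V, n = 2.
log K = nE°cell / 0.0592 = (2)(+0.82) / 0.0592 = 27.7.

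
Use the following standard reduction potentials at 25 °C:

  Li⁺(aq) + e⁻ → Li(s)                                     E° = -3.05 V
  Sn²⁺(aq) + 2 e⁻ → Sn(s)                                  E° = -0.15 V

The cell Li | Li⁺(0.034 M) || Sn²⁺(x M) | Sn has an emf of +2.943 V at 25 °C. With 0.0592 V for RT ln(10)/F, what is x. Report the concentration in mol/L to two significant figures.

0.033 M

Sn²⁺/Sn is the cathode, Li⁺/Li the anode: E°cell = +2.90 V, n = 2.
Overall reaction: Sn²⁺(aq) + 2 Li(s) → Sn(s) + 2 Li⁺(aq); Q = [Li⁺]^2/[Sn²⁺]^1.
From E = E° − (0.0592/n) log Q: log Q = (E° − E)·n/0.0592 = (+2.90 − (+2.943))·2/0.0592 = -1.4527.
So 1·log[Sn²⁺] = 2·log(0.034) − log Q = -2.9370 − (-1.4527) = -1.4843; [Sn²⁺] = 10^(-1.4843) ≈ 0.033 M.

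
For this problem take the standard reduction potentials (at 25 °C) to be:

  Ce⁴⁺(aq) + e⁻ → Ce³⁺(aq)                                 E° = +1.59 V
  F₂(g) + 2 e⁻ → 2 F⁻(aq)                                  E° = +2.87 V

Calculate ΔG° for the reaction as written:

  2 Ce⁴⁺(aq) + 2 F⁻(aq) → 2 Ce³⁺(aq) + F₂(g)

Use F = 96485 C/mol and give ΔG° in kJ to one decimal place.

+247.0 kJ

As written, Ce⁴⁺/Ce³⁺ is reduced (cathode) and F₂/F⁻ is oxidised (anode), so E°cell = (+1.59) − (+2.87) = -1.28 V.
Balancing electrons gives n = 2.
ΔG° = −nFE° = −(2)(96485)(-1.28) = 247,002 J = +247.0 kJ.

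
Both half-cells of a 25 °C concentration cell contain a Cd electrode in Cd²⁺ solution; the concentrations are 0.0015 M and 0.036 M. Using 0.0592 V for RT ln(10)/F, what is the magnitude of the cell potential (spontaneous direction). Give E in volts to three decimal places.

+0.041 V

For a concentration cell E°cell = 0. The 0.036 M side is the cathode (reduction is favoured where [Cd²⁺] is higher).
With n = 2, E = −(0.0592/2) log([Cd²⁺]ₐₙ/[Cd²⁺]꜀ₐₜ) = −(0.0592/2) log(0.0015/0.036) = −(0.0592/2)(-1.380) = +0.041 V.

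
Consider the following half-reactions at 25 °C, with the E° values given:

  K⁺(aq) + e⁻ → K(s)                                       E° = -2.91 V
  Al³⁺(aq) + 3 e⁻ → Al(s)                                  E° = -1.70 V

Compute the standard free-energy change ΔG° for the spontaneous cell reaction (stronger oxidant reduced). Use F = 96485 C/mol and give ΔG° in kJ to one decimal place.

-350.2 kJ

Al³⁺/Al (E° = -1.70 V) is the cathode; K⁺/K (E° = -2.91 V) is the anode, so E°cell = +1.21 V.
Balancing electrons gives n = 3 (lcm of 3 and 1).
ΔG° = −nFE° = −(3)(96485)(+1.21) = -350,241 J = -350.2 kJ.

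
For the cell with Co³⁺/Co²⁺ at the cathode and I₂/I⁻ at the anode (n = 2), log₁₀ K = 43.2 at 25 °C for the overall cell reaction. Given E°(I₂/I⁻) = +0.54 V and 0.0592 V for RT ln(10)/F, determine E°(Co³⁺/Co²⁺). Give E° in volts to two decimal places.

+1.82 V

E°cell = (0.0592/n)·log K = (0.0592/2)(43.2) = +1.279 V.
Since Co³⁺/Co²⁺ is the cathode and I₂/I⁻ the anode, E°cell = E°(Co³⁺/Co²⁺) − E°(I₂/I⁻).
So E°(Co³⁺/Co²⁺) = E°cell + E°(I₂/I⁻) = +1.279 + (+0.54) = +1.82 V.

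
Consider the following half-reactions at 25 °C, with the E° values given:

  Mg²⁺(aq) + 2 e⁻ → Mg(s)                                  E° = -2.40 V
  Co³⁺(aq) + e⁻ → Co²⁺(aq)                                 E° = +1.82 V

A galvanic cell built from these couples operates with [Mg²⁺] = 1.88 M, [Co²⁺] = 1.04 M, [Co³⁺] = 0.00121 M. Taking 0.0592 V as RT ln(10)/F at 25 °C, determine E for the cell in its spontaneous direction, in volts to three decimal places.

Co³⁺/Co²⁺ is the cathode (higher E°), Mg²⁺/Mg the anode: E°cell = +1.82 − (-2.40) = +4.22 V, n = 2.
Overall: 2 Co³⁺(aq) + Mg(s) → 2 Co²⁺(aq) + Mg²⁺(aq)
Q = [Co²⁺]^2·[Mg²⁺] / ([Co³⁺]^2); log Q = 6.143.
E = E° − (0.0592/n) log Q = +4.22 − (0.0592/2)(6.143) = +4.038 V.

+4.038 V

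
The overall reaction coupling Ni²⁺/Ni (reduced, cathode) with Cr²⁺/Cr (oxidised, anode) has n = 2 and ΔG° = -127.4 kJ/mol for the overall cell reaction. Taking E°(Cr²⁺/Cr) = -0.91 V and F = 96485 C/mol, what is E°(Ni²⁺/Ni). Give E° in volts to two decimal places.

-0.25 V

E°cell = −ΔG°/(nF) = −(-127.4×10³)/((2)(96485)) = +0.660 V.
Since Ni²⁺/Ni is the cathode and Cr²⁺/Cr the anode, E°cell = E°(Ni²⁺/Ni) − E°(Cr²⁺/Cr).
So E°(Ni²⁺/Ni) = E°cell + E°(Cr²⁺/Cr) = +0.660 + (-0.91) = -0.25 V.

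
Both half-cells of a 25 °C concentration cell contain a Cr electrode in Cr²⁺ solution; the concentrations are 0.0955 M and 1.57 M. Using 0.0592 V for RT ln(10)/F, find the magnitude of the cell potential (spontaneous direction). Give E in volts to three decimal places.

+0.036 V

For a concentration cell E°cell = 0. The 1.57 M side is the cathode (reduction is favoured where [Cr²⁺] is higher).
With n = 2, E = −(0.0592/2) log([Cr²⁺]ₐₙ/[Cr²⁺]꜀ₐₜ) = −(0.0592/2) log(0.0955/1.57) = −(0.0592/2)(-1.216) = +0.036 V.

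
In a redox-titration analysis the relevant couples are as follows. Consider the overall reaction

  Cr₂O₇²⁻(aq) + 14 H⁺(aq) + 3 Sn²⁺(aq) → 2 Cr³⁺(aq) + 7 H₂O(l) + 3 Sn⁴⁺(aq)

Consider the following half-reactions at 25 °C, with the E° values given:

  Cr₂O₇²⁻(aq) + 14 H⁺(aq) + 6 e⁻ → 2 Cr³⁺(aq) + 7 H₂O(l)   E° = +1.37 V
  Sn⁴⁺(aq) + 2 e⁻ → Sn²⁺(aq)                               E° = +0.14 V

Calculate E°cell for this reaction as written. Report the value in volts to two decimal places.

The Cr₂O₇²⁻/Cr³⁺ couple has the higher reduction potential, so it is the cathode; Sn⁴⁺/Sn²⁺ is oxidised at the anode.
E°cell = E°(cathode) − E°(anode) = (+1.37) − (+0.14) = +1.23 V.
Since E°cell > 0, the reaction is spontaneous under standard conditions.

+1.23 V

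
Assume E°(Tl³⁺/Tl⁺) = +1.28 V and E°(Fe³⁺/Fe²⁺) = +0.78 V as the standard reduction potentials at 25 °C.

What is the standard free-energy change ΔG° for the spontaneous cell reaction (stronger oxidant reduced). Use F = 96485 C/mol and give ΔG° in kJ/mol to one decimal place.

Tl³⁺/Tl⁺ (E° = +1.28 V) is the cathode; Fe³⁺/Fe²⁺ (E° = +0.78 V) is the anode, so E°cell = +0.50 V.
Balancing electrons gives n = 2 (lcm of 2 and 1).
ΔG° = −nFE° = −(2)(96485)(+0.50) = -96,485 J = -96.5 kJ/mol.

-96.5 kJ/mol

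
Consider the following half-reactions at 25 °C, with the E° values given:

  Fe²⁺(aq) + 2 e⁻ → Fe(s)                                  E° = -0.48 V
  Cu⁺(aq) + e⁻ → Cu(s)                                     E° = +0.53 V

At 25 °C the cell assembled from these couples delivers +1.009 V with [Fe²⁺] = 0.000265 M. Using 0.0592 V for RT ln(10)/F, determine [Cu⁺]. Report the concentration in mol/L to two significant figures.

0.016 M

Cu⁺/Cu is the cathode, Fe²⁺/Fe the anode: E°cell = +1.01 V, n = 2.
Overall reaction: 2 Cu⁺(aq) + Fe(s) → 2 Cu(s) + Fe²⁺(aq); Q = [Fe²⁺]^1/[Cu⁺]^2.
From E = E° − (0.0592/n) log Q: log Q = (E° − E)·n/0.0592 = (+1.01 − (+1.009))·2/0.0592 = 0.0338.
So 2·log[Cu⁺] = 1·log(0.000265) − log Q = -3.5768 − (0.0338) = -3.6106; log[Cu⁺] = -3.6106 / 2 = -1.8053; [Cu⁺] = 10^(-1.8053) ≈ 0.016 M.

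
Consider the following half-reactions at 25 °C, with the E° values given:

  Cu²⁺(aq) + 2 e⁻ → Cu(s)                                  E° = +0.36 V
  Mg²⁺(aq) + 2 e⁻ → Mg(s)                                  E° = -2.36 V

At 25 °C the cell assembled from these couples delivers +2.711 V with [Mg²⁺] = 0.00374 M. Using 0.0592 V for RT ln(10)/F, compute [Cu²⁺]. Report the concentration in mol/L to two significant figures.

Cu²⁺/Cu is the cathode, Mg²⁺/Mg the anode: E°cell = +2.72 V, n = 2.
Overall reaction: Cu²⁺(aq) + Mg(s) → Cu(s) + Mg²⁺(aq); Q = [Mg²⁺]^1/[Cu²⁺]^1.
From E = E° − (0.0592/n) log Q: log Q = (E° − E)·n/0.0592 = (+2.72 − (+2.711))·2/0.0592 = 0.3041.
So 1·log[Cu²⁺] = 1·log(0.00374) − log Q = -2.4271 − (0.3041) = -2.7312; [Cu²⁺] = 10^(-2.7312) ≈ 0.0019 M.

0.0019 M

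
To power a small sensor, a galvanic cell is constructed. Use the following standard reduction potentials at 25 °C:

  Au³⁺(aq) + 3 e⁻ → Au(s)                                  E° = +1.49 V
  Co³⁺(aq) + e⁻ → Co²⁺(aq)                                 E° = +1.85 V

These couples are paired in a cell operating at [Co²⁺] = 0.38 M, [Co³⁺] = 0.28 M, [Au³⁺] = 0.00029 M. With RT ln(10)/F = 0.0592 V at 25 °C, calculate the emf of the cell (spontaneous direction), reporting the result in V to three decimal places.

+0.422 V

Co³⁺/Co²⁺ is the cathode (higher E°), Au³⁺/Au the anode: E°cell = +1.85 − (+1.49) = +0.36 V, n = 3.
Overall: 3 Co³⁺(aq) + Au(s) → 3 Co²⁺(aq) + Au³⁺(aq)
Q = [Co²⁺]^3·[Au³⁺] / ([Co³⁺]^3); log Q = -3.140.
E = E° − (0.0592/n) log Q = +0.36 − (0.0592/3)(-3.140) = +0.422 V.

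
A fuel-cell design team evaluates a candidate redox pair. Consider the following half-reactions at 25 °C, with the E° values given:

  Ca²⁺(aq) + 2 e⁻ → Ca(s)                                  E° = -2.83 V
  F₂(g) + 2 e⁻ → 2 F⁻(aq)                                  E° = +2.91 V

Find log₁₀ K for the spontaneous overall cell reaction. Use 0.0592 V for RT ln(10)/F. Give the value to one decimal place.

193.9

Cathode: F₂/F⁻; anode: Ca²⁺/Ca. E°cell = +5.74 V, n = 2.
log K = nE°cell / 0.0592 = (2)(+5.74) / 0.0592 = 193.9.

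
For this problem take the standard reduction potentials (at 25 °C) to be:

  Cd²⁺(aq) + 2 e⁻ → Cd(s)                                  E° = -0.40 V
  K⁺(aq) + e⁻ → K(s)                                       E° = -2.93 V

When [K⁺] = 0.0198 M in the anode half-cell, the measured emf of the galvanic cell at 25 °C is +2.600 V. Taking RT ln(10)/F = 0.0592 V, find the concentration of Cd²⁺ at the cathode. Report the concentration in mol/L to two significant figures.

0.091 M

Cd²⁺/Cd is the cathode, K⁺/K the anode: E°cell = +2.53 V, n = 2.
Overall reaction: Cd²⁺(aq) + 2 K(s) → Cd(s) + 2 K⁺(aq); Q = [K⁺]^2/[Cd²⁺]^1.
From E = E° − (0.0592/n) log Q: log Q = (E° − E)·n/0.0592 = (+2.53 − (+2.600))·2/0.0592 = -2.3649.
So 1·log[Cd²⁺] = 2·log(0.0198) − log Q = -3.4067 − (-2.3649) = -1.0418; [Cd²⁺] = 10^(-1.0418) ≈ 0.091 M.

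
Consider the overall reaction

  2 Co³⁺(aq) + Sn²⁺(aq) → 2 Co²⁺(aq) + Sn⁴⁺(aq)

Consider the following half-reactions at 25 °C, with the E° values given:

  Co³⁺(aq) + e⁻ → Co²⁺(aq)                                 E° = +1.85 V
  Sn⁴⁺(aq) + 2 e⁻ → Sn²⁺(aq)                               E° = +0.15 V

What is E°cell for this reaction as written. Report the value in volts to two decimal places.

The Co³⁺/Co²⁺ couple has the higher reduction potential, so it is the cathode; Sn⁴⁺/Sn²⁺ is oxidised at the anode.
E°cell = E°(cathode) − E°(anode) = (+1.85) − (+0.15) = +1.70 V.
Since E°cell > 0, the reaction is spontaneous under standard conditions.

+1.70 V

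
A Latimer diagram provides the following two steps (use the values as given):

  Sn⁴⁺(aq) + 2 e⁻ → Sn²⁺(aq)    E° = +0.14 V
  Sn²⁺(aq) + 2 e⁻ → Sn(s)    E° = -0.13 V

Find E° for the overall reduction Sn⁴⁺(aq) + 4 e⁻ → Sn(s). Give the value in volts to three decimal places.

Since ΔG° = −nFE° is additive over sequential reductions, n₃E°₃ = n₁E°₁ + n₂E°₂.
E°₃ = (2×+0.14 + 2×-0.13) / 4 = (+0.020) / 4 = +0.005 V.

+0.005 V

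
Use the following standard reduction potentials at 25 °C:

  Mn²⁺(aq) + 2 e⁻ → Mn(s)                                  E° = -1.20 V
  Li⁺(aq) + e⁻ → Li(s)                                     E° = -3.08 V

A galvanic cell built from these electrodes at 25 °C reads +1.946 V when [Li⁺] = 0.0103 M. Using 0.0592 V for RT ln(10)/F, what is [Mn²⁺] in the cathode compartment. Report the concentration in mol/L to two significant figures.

0.018 M

Mn²⁺/Mn is the cathode, Li⁺/Li the anode: E°cell = +1.88 V, n = 2.
Overall reaction: Mn²⁺(aq) + 2 Li(s) → Mn(s) + 2 Li⁺(aq); Q = [Li⁺]^2/[Mn²⁺]^1.
From E = E° − (0.0592/n) log Q: log Q = (E° − E)·n/0.0592 = (+1.88 − (+1.946))·2/0.0592 = -2.2297.
So 1·log[Mn²⁺] = 2·log(0.0103) − log Q = -3.9743 − (-2.2297) = -1.7446; [Mn²⁺] = 10^(-1.7446) ≈ 0.018 M.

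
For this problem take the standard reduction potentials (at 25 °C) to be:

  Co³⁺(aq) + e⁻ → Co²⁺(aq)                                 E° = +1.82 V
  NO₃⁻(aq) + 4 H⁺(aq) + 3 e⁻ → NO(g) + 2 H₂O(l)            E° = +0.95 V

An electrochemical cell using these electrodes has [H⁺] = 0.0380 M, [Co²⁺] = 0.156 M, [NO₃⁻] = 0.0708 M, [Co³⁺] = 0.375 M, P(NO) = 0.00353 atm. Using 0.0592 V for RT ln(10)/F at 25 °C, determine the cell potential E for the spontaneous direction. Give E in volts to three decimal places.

Co³⁺/Co²⁺ is the cathode (higher E°), NO₃⁻/NO the anode: E°cell = +1.82 − (+0.95) = +0.87 V, n = 3.
Overall: 3 Co³⁺(aq) + NO(g) + 2 H₂O(l) → 3 Co²⁺(aq) + NO₃⁻(aq) + 4 H⁺(aq)
Q = [Co²⁺]^3·[NO₃⁻]·[H⁺]^4 / ([Co³⁺]^3·P(NO)); log Q = -5.521.
E = E° − (0.0592/n) log Q = +0.87 − (0.0592/3)(-5.521) = +0.979 V.

+0.979 V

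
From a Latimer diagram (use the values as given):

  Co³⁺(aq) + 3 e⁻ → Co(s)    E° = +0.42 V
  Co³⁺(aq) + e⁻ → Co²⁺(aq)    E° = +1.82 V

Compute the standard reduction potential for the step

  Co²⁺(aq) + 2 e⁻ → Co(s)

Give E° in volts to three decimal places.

Sequential free energies add, so n₃E°₃ = n₁E°₁ + n₂E°₂.
With n₃ = 3, and the known step contributing 1×(+1.82) V, the unknown satisfies 2·E° = 3×(+0.42) − 1×(+1.82) = -0.560.
E° = -0.560 / 2 = -0.280 V.

-0.280 V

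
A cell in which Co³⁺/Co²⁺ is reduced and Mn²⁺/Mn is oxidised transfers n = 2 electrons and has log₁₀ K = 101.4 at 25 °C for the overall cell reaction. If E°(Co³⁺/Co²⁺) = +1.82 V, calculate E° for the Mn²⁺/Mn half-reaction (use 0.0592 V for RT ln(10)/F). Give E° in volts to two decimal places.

E°cell = (0.0592/n)·log K = (0.0592/2)(101.4) = +3.001 V.
Since Co³⁺/Co²⁺ is the cathode and Mn²⁺/Mn the anode, E°cell = E°(Co³⁺/Co²⁺) − E°(Mn²⁺/Mn).
So E°(Mn²⁺/Mn) = E°(Co³⁺/Co²⁺) − E°cell = (+1.82) − (+3.001) = -1.18 V.

-1.18 V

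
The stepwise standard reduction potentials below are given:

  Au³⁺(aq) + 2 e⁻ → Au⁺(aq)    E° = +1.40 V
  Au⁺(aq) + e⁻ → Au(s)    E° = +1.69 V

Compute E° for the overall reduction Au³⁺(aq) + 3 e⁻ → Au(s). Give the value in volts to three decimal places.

+1.497 V

Adding the free-energy changes (−nFE°) of the two steps gives −n₃FE°₃ = −n₁FE°₁ − n₂FE°₂.
E°₃ = (2×+1.40 + 1×+1.69) / 3 = (+4.490) / 3 = +1.497 V.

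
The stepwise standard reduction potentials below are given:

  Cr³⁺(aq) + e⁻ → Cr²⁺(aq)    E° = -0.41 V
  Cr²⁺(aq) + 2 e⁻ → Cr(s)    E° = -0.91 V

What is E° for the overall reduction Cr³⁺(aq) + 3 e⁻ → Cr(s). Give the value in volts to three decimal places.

Adding the free-energy changes (−nFE°) of the two steps gives −n₃FE°₃ = −n₁FE°₁ − n₂FE°₂.
E°₃ = (1×-0.41 + 2×-0.91) / 3 = (-2.230) / 3 = -0.743 V.
Simply averaging or adding the two E° values would be wrong; the electron-weighted sum is required.

-0.743 V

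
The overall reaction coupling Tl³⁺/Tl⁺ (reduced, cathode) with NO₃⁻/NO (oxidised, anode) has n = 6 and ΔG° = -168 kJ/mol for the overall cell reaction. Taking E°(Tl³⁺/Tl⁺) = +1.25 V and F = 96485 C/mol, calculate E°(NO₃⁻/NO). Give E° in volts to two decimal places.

+0.96 V

E°cell = −ΔG°/(nF) = −(-168×10³)/((6)(96485)) = +0.290 V.
Since Tl³⁺/Tl⁺ is the cathode and NO₃⁻/NO the anode, E°cell = E°(Tl³⁺/Tl⁺) − E°(NO₃⁻/NO).
So E°(NO₃⁻/NO) = E°(Tl³⁺/Tl⁺) − E°cell = (+1.25) − (+0.290) = +0.96 V.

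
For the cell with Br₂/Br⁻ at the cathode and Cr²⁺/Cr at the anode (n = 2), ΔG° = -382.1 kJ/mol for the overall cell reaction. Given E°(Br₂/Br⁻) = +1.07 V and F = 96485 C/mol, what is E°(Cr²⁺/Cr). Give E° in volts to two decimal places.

-0.91 V

E°cell = −ΔG°/(nF) = −(-382.1×10³)/((2)(96485)) = +1.980 V.
Since Br₂/Br⁻ is the cathode and Cr²⁺/Cr the anode, E°cell = E°(Br₂/Br⁻) − E°(Cr²⁺/Cr).
So E°(Cr²⁺/Cr) = E°(Br₂/Br⁻) − E°cell = (+1.07) − (+1.980) = -0.91 V.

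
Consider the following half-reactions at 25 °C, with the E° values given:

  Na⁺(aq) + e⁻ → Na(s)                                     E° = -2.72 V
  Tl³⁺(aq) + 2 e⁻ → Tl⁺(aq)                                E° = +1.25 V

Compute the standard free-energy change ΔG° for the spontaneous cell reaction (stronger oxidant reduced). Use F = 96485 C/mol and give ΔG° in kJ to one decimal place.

Tl³⁺/Tl⁺ (E° = +1.25 V) is the cathode; Na⁺/Na (E° = -2.72 V) is the anode, so E°cell = +3.97 V.
Balancing electrons gives n = 2 (lcm of 2 and 1).
ΔG° = −nFE° = −(2)(96485)(+3.97) = -766,091 J = -766.1 kJ.

-766.1 kJ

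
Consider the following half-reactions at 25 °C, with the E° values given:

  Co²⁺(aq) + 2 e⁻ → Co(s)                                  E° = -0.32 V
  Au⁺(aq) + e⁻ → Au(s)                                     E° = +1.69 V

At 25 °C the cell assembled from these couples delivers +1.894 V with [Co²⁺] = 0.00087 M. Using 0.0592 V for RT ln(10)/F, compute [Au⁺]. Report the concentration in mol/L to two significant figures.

Au⁺/Au is the cathode, Co²⁺/Co the anode: E°cell = +2.01 V, n = 2.
Overall reaction: 2 Au⁺(aq) + Co(s) → 2 Au(s) + Co²⁺(aq); Q = [Co²⁺]^1/[Au⁺]^2.
From E = E° − (0.0592/n) log Q: log Q = (E° − E)·n/0.0592 = (+2.01 − (+1.894))·2/0.0592 = 3.9189.
So 2·log[Au⁺] = 1·log(0.00087) − log Q = -3.0605 − (3.9189) = -6.9794; log[Au⁺] = -6.9794 / 2 = -3.4897; [Au⁺] = 10^(-3.4897) ≈ 0.00032 M.

0.00032 M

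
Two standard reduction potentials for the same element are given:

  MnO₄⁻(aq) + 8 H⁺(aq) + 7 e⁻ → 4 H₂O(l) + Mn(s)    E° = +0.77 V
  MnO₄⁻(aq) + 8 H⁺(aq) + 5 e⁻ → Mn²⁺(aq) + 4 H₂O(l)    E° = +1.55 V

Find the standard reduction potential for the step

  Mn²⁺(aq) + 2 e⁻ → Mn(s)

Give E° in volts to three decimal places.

-1.180 V

Sequential free energies add, so n₃E°₃ = n₁E°₁ + n₂E°₂.
With n₃ = 7, and the known step contributing 5×(+1.55) V, the unknown satisfies 2·E° = 7×(+0.77) − 5×(+1.55) = -2.360.
E° = -2.360 / 2 = -1.180 V.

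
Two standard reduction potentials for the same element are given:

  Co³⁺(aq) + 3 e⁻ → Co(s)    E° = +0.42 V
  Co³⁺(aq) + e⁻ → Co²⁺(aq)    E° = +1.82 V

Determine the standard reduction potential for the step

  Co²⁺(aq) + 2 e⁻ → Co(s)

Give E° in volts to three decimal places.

-0.280 V

Sequential free energies add, so n₃E°₃ = n₁E°₁ + n₂E°₂.
With n₃ = 3, and the known step contributing 1×(+1.82) V, the unknown satisfies 2·E° = 3×(+0.42) − 1×(+1.82) = -0.560.
E° = -0.560 / 2 = -0.280 V.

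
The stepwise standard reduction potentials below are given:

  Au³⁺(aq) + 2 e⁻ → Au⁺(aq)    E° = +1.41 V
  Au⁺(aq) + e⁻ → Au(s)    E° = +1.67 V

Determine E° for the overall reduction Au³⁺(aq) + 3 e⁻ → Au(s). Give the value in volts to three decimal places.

+1.497 V

Adding the free-energy changes (−nFE°) of the two steps gives −n₃FE°₃ = −n₁FE°₁ − n₂FE°₂.
E°₃ = (2×+1.41 + 1×+1.67) / 3 = (+4.490) / 3 = +1.497 V.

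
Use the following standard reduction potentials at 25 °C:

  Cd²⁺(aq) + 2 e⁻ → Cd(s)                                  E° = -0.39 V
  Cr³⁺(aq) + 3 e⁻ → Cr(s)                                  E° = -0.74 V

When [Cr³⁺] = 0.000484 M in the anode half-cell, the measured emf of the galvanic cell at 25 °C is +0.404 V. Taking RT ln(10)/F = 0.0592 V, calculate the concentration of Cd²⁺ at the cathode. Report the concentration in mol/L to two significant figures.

Cd²⁺/Cd is the cathode, Cr³⁺/Cr the anode: E°cell = +0.35 V, n = 6.
Overall reaction: 3 Cd²⁺(aq) + 2 Cr(s) → 3 Cd(s) + 2 Cr³⁺(aq); Q = [Cr³⁺]^2/[Cd²⁺]^3.
From E = E° − (0.0592/n) log Q: log Q = (E° − E)·n/0.0592 = (+0.35 − (+0.404))·6/0.0592 = -5.4730.
So 3·log[Cd²⁺] = 2·log(0.000484) − log Q = -6.6303 − (-5.4730) = -1.1573; log[Cd²⁺] = -1.1573 / 3 = -0.3858; [Cd²⁺] = 10^(-0.3858) ≈ 0.41 M.

0.41 M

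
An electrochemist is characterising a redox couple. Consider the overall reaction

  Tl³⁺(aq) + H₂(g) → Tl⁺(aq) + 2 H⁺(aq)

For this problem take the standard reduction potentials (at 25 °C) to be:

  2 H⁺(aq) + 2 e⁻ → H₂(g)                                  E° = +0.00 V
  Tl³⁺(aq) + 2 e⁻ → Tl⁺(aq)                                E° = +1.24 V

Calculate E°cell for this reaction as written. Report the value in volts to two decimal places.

The Tl³⁺/Tl⁺ couple has the higher reduction potential, so it is the cathode; H⁺/H₂ is oxidised at the anode.
E°cell = E°(cathode) − E°(anode) = (+1.24) − (+0.00) = +1.24 V.
Since E°cell > 0, the reaction is spontaneous under standard conditions.

+1.24 V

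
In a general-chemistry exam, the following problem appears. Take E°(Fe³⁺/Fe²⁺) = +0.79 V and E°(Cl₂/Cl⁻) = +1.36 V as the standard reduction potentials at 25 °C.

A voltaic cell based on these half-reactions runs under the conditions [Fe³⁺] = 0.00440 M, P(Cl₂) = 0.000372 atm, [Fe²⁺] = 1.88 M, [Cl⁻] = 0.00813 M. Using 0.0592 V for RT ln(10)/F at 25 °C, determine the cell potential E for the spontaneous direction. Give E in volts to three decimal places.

Cl₂/Cl⁻ is the cathode (higher E°), Fe³⁺/Fe²⁺ the anode: E°cell = +1.36 − (+0.79) = +0.57 V, n = 2.
Overall: Cl₂(g) + 2 Fe²⁺(aq) → 2 Cl⁻(aq) + 2 Fe³⁺(aq)
Q = [Cl⁻]^2·[Fe³⁺]^2 / (P(Cl₂)·[Fe²⁺]^2); log Q = -6.012.
E = E° − (0.0592/n) log Q = +0.57 − (0.0592/2)(-6.012) = +0.748 V.

+0.748 V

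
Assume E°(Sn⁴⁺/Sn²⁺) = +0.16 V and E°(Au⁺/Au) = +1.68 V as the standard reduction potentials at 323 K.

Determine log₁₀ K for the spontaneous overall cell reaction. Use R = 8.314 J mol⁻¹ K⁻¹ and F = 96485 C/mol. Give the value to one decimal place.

Cathode: Au⁺/Au; anode: Sn⁴⁺/Sn²⁺. E°cell = (+1.68) − (+0.16) = +1.52 V, with n = 2.
ΔG° = −nFE° = −RT ln K, so ln K = nFE°/(RT) = (2)(96485)(+1.52) / ((8.314)(323)) = 109.225.
log₁₀ K = 109.225 / ln 10 = 47.4.

47.4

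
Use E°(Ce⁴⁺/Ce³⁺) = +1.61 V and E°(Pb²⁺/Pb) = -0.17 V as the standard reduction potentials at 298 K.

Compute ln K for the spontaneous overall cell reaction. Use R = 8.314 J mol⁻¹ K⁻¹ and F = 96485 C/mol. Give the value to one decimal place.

Cathode: Ce⁴⁺/Ce³⁺; anode: Pb²⁺/Pb. E°cell = (+1.61) − (-0.17) = +1.78 V, with n = 2.
ΔG° = −nFE° = −RT ln K, so ln K = nFE°/(RT) = (2)(96485)(+1.78) / ((8.314)(298)) = 138.638.

138.6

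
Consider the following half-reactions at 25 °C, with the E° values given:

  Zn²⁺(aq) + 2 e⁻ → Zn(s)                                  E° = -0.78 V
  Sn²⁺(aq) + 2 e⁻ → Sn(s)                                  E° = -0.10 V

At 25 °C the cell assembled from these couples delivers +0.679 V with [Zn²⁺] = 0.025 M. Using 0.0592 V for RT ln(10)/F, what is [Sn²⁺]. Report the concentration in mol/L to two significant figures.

0.023 M

Sn²⁺/Sn is the cathode, Zn²⁺/Zn the anode: E°cell = +0.68 V, n = 2.
Overall reaction: Sn²⁺(aq) + Zn(s) → Sn(s) + Zn²⁺(aq); Q = [Zn²⁺]^1/[Sn²⁺]^1.
From E = E° − (0.0592/n) log Q: log Q = (E° − E)·n/0.0592 = (+0.68 − (+0.679))·2/0.0592 = 0.0338.
So 1·log[Sn²⁺] = 1·log(0.025) − log Q = -1.6021 − (0.0338) = -1.6359; [Sn²⁺] = 10^(-1.6359) ≈ 0.023 M.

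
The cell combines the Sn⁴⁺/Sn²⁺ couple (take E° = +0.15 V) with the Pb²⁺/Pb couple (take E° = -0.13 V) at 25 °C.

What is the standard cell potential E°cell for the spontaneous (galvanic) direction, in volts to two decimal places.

The Sn⁴⁺/Sn²⁺ couple has the higher reduction potential, so it is the cathode; Pb²⁺/Pb is oxidised at the anode.
E°cell = E°(cathode) − E°(anode) = (+0.15) − (-0.13) = +0.28 V.

+0.28 V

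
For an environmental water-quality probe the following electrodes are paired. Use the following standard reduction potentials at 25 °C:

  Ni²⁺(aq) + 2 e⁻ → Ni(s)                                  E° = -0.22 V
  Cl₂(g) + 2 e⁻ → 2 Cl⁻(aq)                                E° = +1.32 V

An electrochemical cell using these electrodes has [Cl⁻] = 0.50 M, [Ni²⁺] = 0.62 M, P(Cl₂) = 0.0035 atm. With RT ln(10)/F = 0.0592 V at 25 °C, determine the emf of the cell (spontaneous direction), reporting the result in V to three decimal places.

+1.491 V

Cl₂/Cl⁻ is the cathode (higher E°), Ni²⁺/Ni the anode: E°cell = +1.32 − (-0.22) = +1.54 V, n = 2.
Overall: Cl₂(g) + Ni(s) → 2 Cl⁻(aq) + Ni²⁺(aq)
Q = [Cl⁻]^2·[Ni²⁺] / (P(Cl₂)); log Q = 1.646.
E = E° − (0.0592/n) log Q = +1.54 − (0.0592/2)(1.646) = +1.491 V.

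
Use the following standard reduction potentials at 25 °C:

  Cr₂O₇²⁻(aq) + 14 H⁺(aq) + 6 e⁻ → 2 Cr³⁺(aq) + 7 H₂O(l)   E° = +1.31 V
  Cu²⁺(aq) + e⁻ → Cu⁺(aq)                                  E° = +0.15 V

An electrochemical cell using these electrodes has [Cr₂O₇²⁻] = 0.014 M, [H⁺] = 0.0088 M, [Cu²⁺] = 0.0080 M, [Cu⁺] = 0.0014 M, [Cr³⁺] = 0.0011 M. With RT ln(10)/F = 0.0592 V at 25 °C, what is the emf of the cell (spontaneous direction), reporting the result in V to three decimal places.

Cr₂O₇²⁻/Cr³⁺ is the cathode (higher E°), Cu²⁺/Cu⁺ the anode: E°cell = +1.31 − (+0.15) = +1.16 V, n = 6.
Overall: Cr₂O₇²⁻(aq) + 14 H⁺(aq) + 6 Cu⁺(aq) → 2 Cr³⁺(aq) + 7 H₂O(l) + 6 Cu²⁺(aq)
Q = [Cr³⁺]^2·[Cu²⁺]^6 / ([Cr₂O₇²⁻]·[H⁺]^14·[Cu⁺]^6); log Q = 29.256.
E = E° − (0.0592/n) log Q = +1.16 − (0.0592/6)(29.256) = +0.871 V.

+0.871 V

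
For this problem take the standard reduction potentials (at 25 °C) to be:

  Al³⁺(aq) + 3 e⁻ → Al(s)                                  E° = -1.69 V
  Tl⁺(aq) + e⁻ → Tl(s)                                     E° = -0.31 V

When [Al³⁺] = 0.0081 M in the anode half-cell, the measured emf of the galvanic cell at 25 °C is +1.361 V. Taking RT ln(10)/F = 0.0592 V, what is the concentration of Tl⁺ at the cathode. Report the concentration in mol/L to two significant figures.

Tl⁺/Tl is the cathode, Al³⁺/Al the anode: E°cell = +1.38 V, n = 3.
Overall reaction: 3 Tl⁺(aq) + Al(s) → 3 Tl(s) + Al³⁺(aq); Q = [Al³⁺]^1/[Tl⁺]^3.
From E = E° − (0.0592/n) log Q: log Q = (E° − E)·n/0.0592 = (+1.38 − (+1.361))·3/0.0592 = 0.9628.
So 3·log[Tl⁺] = 1·log(0.0081) − log Q = -2.0915 − (0.9628) = -3.0543; log[Tl⁺] = -3.0543 / 3 = -1.0181; [Tl⁺] = 10^(-1.0181) ≈ 0.096 M.

0.096 M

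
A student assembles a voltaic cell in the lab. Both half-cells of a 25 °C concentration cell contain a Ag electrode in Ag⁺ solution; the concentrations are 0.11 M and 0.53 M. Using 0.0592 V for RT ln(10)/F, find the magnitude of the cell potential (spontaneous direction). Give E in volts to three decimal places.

For a concentration cell E°cell = 0. The 0.53 M side is the cathode (reduction is favoured where [Ag⁺] is higher).
With n = 1, E = −(0.0592/1) log([Ag⁺]ₐₙ/[Ag⁺]꜀ₐₜ) = −(0.0592/1) log(0.11/0.53) = −(0.0592/1)(-0.683) = +0.040 V.

+0.040 V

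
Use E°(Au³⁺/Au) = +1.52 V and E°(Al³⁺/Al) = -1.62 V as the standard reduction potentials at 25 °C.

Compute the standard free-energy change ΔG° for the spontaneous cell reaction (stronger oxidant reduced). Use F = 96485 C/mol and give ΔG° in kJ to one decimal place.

Au³⁺/Au (E° = +1.52 V) is the cathode; Al³⁺/Al (E° = -1.62 V) is the anode, so E°cell = +3.14 V.
Balancing electrons gives n = 3 (lcm of 3 and 3).
ΔG° = −nFE° = −(3)(96485)(+3.14) = -908,889 J = -908.9 kJ.

-908.9 kJ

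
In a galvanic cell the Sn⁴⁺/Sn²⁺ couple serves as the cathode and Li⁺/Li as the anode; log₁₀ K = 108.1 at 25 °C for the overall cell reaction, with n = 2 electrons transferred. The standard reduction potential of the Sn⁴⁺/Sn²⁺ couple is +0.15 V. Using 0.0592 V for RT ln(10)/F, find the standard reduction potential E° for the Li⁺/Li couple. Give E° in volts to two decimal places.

-3.05 V

E°cell = (0.0592/n)·log K = (0.0592/2)(108.1) = +3.200 V.
Since Sn⁴⁺/Sn²⁺ is the cathode and Li⁺/Li the anode, E°cell = E°(Sn⁴⁺/Sn²⁺) − E°(Li⁺/Li).
So E°(Li⁺/Li) = E°(Sn⁴⁺/Sn²⁺) − E°cell = (+0.15) − (+3.200) = -3.05 V.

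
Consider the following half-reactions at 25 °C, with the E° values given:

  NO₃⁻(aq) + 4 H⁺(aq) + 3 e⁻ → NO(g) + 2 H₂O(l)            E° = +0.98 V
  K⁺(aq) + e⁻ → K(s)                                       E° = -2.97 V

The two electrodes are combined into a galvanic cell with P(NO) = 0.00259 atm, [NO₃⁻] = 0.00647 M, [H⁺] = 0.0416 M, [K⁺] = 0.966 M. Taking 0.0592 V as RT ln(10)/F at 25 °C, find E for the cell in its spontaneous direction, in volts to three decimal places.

NO₃⁻/NO is the cathode (higher E°), K⁺/K the anode: E°cell = +0.98 − (-2.97) = +3.95 V, n = 3.
Overall: NO₃⁻(aq) + 4 H⁺(aq) + 3 K(s) → NO(g) + 2 H₂O(l) + 3 K⁺(aq)
Q = P(NO)·[K⁺]^3 / ([NO₃⁻]·[H⁺]^4); log Q = 5.081.
E = E° − (0.0592/n) log Q = +3.95 − (0.0592/3)(5.081) = +3.850 V.

+3.850 V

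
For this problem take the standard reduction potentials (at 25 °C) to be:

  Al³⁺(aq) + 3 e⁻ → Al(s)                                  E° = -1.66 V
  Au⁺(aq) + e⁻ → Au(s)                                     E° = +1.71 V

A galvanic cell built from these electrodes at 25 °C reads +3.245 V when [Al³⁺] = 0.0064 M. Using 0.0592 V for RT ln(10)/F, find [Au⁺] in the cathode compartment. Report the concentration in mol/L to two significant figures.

0.0014 M

Au⁺/Au is the cathode, Al³⁺/Al the anode: E°cell = +3.37 V, n = 3.
Overall reaction: 3 Au⁺(aq) + Al(s) → 3 Au(s) + Al³⁺(aq); Q = [Al³⁺]^1/[Au⁺]^3.
From E = E° − (0.0592/n) log Q: log Q = (E° − E)·n/0.0592 = (+3.37 − (+3.245))·3/0.0592 = 6.3345.
So 3·log[Au⁺] = 1·log(0.0064) − log Q = -2.1938 − (6.3345) = -8.5283; log[Au⁺] = -8.5283 / 3 = -2.8428; [Au⁺] = 10^(-2.8428) ≈ 0.0014 M.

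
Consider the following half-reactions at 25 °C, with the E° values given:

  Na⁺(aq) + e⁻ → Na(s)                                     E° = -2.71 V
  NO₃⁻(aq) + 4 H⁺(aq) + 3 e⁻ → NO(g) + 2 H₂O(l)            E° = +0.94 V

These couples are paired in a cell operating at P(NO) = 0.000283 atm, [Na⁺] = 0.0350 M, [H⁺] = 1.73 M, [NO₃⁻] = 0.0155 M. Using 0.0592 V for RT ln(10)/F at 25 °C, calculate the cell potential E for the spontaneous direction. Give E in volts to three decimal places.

NO₃⁻/NO is the cathode (higher E°), Na⁺/Na the anode: E°cell = +0.94 − (-2.71) = +3.65 V, n = 3.
Overall: NO₃⁻(aq) + 4 H⁺(aq) + 3 Na(s) → NO(g) + 2 H₂O(l) + 3 Na⁺(aq)
Q = P(NO)·[Na⁺]^3 / ([NO₃⁻]·[H⁺]^4); log Q = -7.059.
E = E° − (0.0592/n) log Q = +3.65 − (0.0592/3)(-7.059) = +3.789 V.

+3.789 V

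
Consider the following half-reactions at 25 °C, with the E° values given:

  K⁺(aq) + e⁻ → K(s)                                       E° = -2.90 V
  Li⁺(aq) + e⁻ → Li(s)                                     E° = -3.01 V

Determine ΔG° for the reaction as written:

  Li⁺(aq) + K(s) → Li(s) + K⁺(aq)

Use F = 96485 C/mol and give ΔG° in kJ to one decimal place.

As written, Li⁺/Li is reduced (cathode) and K⁺/K is oxidised (anode), so E°cell = (-3.01) − (-2.90) = -0.11 V.
Balancing electrons gives n = 1.
ΔG° = −nFE° = −(1)(96485)(-0.11) = 10,613 J = +10.6 kJ.

+10.6 kJ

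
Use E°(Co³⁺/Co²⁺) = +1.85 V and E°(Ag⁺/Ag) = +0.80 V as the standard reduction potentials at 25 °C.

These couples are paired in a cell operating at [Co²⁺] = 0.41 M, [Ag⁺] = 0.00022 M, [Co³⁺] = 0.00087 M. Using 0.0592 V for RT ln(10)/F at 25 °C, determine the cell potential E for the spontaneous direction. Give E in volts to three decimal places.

Co³⁺/Co²⁺ is the cathode (higher E°), Ag⁺/Ag the anode: E°cell = +1.85 − (+0.80) = +1.05 V, n = 1.
Overall: Co³⁺(aq) + Ag(s) → Co²⁺(aq) + Ag⁺(aq)
Q = [Co²⁺]·[Ag⁺] / ([Co³⁺]); log Q = -0.984.
E = E° − (0.0592/n) log Q = +1.05 − (0.0592/1)(-0.984) = +1.108 V.

+1.108 V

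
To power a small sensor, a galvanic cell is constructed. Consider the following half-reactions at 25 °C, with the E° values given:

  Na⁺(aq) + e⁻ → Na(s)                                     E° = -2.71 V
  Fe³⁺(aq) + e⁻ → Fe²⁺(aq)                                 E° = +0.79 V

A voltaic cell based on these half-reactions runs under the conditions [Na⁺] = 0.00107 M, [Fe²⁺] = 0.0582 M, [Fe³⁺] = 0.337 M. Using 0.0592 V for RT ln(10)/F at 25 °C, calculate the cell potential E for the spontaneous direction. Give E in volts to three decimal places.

+3.721 V

Fe³⁺/Fe²⁺ is the cathode (higher E°), Na⁺/Na the anode: E°cell = +0.79 − (-2.71) = +3.50 V, n = 1.
Overall: Fe³⁺(aq) + Na(s) → Fe²⁺(aq) + Na⁺(aq)
Q = [Fe²⁺]·[Na⁺] / ([Fe³⁺]); log Q = -3.733.
E = E° − (0.0592/n) log Q = +3.50 − (0.0592/1)(-3.733) = +3.721 V.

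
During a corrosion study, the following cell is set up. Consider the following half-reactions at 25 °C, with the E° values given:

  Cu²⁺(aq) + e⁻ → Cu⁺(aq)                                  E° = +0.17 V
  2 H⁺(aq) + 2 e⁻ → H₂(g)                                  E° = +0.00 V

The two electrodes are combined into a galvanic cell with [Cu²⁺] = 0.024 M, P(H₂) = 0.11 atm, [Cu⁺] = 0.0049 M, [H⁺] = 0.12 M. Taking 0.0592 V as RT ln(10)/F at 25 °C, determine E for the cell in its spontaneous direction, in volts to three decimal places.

Cu²⁺/Cu⁺ is the cathode (higher E°), H⁺/H₂ the anode: E°cell = +0.17 − (+0.00) = +0.17 V, n = 2.
Overall: 2 Cu²⁺(aq) + H₂(g) → 2 Cu⁺(aq) + 2 H⁺(aq)
Q = [Cu⁺]^2·[H⁺]^2 / ([Cu²⁺]^2·P(H₂)); log Q = -2.263.
E = E° − (0.0592/n) log Q = +0.17 − (0.0592/2)(-2.263) = +0.237 V.

+0.237 V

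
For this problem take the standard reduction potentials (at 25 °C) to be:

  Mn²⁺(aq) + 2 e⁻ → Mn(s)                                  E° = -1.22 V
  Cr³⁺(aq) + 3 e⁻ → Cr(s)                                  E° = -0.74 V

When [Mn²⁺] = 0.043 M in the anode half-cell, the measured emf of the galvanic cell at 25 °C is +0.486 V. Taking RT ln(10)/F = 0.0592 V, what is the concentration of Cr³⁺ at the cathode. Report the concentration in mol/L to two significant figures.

Cr³⁺/Cr is the cathode, Mn²⁺/Mn the anode: E°cell = +0.48 V, n = 6.
Overall reaction: 2 Cr³⁺(aq) + 3 Mn(s) → 2 Cr(s) + 3 Mn²⁺(aq); Q = [Mn²⁺]^3/[Cr³⁺]^2.
From E = E° − (0.0592/n) log Q: log Q = (E° − E)·n/0.0592 = (+0.48 − (+0.486))·6/0.0592 = -0.6081.
So 2·log[Cr³⁺] = 3·log(0.043) − log Q = -4.0996 − (-0.6081) = -3.4915; log[Cr³⁺] = -3.4915 / 2 = -1.7457; [Cr³⁺] = 10^(-1.7457) ≈ 0.018 M.

0.018 M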